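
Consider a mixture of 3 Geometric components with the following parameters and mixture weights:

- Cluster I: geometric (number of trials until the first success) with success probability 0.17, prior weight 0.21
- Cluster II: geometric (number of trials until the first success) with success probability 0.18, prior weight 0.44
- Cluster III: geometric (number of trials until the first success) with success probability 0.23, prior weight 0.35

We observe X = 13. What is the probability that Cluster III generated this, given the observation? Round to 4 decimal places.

0.2390

The responsibility of component k is P(Z=k) f_k(x) divided by Σ_j P(Z=j) f_j(x).
Geometric probabilities:
  f_I = 0.17·(1−0.17)^12 = 0.17·0.10689 = 0.0181713
  f_II = 0.18·(1−0.18)^12 = 0.18·0.0924201 = 0.0166356
  f_III = 0.23·(1−0.23)^12 = 0.23·0.0434399 = 0.00999117
Multiply by the mixture weights:
  P(Z=I)·f_I = 0.21 × 0.0181713 = 0.00381597
  P(Z=II)·f_II = 0.44 × 0.0166356 = 0.00731967
  P(Z=III)·f_III = 0.35 × 0.00999117 = 0.00349691
Denominator: 0.00381597 + 0.00731967 + 0.00349691 = 0.0146326
P(Cluster III | 13) = 0.00349691 / 0.0146326 ≈ 0.2390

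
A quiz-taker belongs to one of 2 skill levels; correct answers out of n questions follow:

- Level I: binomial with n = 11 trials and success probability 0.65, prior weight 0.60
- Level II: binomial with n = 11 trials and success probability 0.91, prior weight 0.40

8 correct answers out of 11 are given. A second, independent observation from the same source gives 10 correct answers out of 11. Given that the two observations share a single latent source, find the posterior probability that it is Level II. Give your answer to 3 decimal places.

0.554

P(component k | x) = π_k·f_k(x) / marginal(x), where marginal(x) = Σ_j π_j·f_j(x).
Since both observations come from the same component, the likelihood for component k is f_k(x₁)·f_k(x₂).
  p_I = [0.225421] × [0.0518316] = 0.0116839
  p_II = [0.0565643] × [0.385522] = 0.0218068
Weight by the priors:
  π_I·p_I = 0.60 × 0.0116839 = 0.00701036
  π_II·p_II = 0.40 × 0.0218068 = 0.00872272
Sum: 0.00701036 + 0.00872272 = 0.0157331
So the posterior for Level II is 0.00872272 / 0.0157331 ≈ 0.554.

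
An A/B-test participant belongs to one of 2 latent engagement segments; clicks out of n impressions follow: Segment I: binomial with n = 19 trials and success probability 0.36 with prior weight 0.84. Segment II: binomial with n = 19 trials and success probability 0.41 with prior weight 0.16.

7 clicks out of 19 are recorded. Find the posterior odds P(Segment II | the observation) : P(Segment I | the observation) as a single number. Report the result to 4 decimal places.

Only the two components matter; the odds are (π_i f_i(x)) / (π_j f_j(x)).
Binomial probabilities:
  f_I = 0.186468
  f_II = 0.174598
Odds = (0.16/0.84) × (0.174598/0.186468) = 0.190476 × 0.936341 ≈ 0.1784

0.1784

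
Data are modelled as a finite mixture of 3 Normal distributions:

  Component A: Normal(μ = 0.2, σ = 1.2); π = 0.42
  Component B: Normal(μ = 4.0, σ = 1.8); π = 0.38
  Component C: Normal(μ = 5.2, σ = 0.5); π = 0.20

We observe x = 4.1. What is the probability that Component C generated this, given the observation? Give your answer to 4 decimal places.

0.1433

The responsibility of component k is π_k f_k(x) divided by Σ_j π_j f_j(x).
Normal densities:
  f_A = (1/(1.2·√(2π)))·exp(−(4.1−0.2)²/(2·1.2²)) = 0.332452·exp(-5.28125) = 0.00169087
  f_B = (1/(1.8·√(2π)))·exp(−(4.1−4.0)²/(2·1.8²)) = 0.221635·exp(-0.00154) = 0.221293
  f_C = (1/(0.5·√(2π)))·exp(−(4.1−5.2)²/(2·0.5²)) = 0.797885·exp(-2.42000) = 0.0709492
Weight by the priors:
  π_A·f_A = 0.42 × 0.00169087 = 0.000710167
  π_B·f_B = 0.38 × 0.221293 = 0.0840913
  π_C·f_C = 0.20 × 0.0709492 = 0.0141898
Denominator: 0.000710167 + 0.0840913 + 0.0141898 = 0.0989913
P(Component C | x) ≈ 0.1433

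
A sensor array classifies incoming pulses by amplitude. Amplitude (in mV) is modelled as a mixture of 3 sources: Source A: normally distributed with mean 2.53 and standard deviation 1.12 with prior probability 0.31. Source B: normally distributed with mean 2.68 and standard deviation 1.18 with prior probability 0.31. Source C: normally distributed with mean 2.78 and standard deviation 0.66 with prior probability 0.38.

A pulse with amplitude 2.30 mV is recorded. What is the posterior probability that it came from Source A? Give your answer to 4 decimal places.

Posterior ∝ prior × likelihood, so P(k | x) ∝ P(Z=k) f_k(x); normalise over all components.
Evaluate each component's likelihood at the observed value:
  p_A = (1/(1.12·√(2π)))·exp(−(2.30−2.53)²/(2·1.12²)) = 0.356198·exp(-0.02109) = 0.348766
  p_B = (1/(1.18·√(2π)))·exp(−(2.30−2.68)²/(2·1.18²)) = 0.338087·exp(-0.05185) = 0.321003
  p_C = (1/(0.66·√(2π)))·exp(−(2.30−2.78)²/(2·0.66²)) = 0.604458·exp(-0.26446) = 0.463993
Multiply by the mixture weights:
  P(Z=A)·p_A = 0.31 × 0.348766 = 0.108118
  P(Z=B)·p_B = 0.31 × 0.321003 = 0.0995108
  P(Z=C)·p_C = 0.38 × 0.463993 = 0.176317
Denominator: 0.108118 + 0.0995108 + 0.176317 = 0.383946
P(Source A | data) = 0.108118 / 0.383946 ≈ 0.2816

0.2816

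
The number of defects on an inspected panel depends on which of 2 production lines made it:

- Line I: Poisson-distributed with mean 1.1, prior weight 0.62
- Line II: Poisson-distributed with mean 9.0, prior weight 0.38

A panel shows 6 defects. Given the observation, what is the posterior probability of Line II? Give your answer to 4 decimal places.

0.9855

P(component k | x) = π_k·f_k(x) / marginal(x), where marginal(x) = Σ_j π_j·f_j(x).
Evaluate each component's likelihood at the observed value:
  p_I = e^(−1.1)·1.1^6/6! = 0.00081903
  p_II = e^(−9.0)·9.0^6/6! = 0.0910903
Weight by the priors:
  π_I·p_I = 0.62 × 0.00081903 = 0.000507798
  π_II·p_II = 0.38 × 0.0910903 = 0.0346143
Sum: 0.000507798 + 0.0346143 = 0.0351221
Responsibility of Line II: 0.0346143 / 0.0351221 ≈ 0.9855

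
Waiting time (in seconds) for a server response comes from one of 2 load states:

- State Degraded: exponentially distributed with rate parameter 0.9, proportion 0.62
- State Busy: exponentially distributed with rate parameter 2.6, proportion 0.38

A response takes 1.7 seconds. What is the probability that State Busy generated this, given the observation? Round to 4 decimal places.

0.0896

By Bayes' theorem, P(k | x) = w_k f_k(x) / Σ_j w_j f_j(x).
Component likelihoods at x = 1.7 seconds:
  f_Degraded = 0.194882
  f_Busy = 0.031289
Weight by the priors:
  w_Degraded·f_Degraded = 0.62 × 0.194882 = 0.120827
  w_Busy·f_Busy = 0.38 × 0.031289 = 0.0118898
Sum: 0.120827 + 0.0118898 = 0.132717
P(State Busy | data) ≈ 0.0896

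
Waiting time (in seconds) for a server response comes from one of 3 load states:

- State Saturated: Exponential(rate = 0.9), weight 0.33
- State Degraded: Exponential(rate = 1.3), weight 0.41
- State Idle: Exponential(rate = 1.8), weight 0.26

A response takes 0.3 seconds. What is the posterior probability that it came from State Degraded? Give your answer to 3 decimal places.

0.419

Apply Bayes' rule: the posterior for each component is proportional to its prior times its likelihood at x.
Exponential densities:
  L_Saturated = 0.687042
  L_Degraded = 0.880174
  L_Idle = 1.04895
Unnormalised posteriors:
  w_Saturated·L_Saturated = 0.33 × 0.687042 = 0.226724
  w_Degraded·L_Degraded = 0.41 × 0.880174 = 0.360871
  w_Idle·L_Idle = 0.26 × 1.04895 = 0.272726
Sum: 0.226724 + 0.360871 + 0.272726 = 0.860321
So the posterior for State Degraded is 0.360871 / 0.860321 ≈ 0.419.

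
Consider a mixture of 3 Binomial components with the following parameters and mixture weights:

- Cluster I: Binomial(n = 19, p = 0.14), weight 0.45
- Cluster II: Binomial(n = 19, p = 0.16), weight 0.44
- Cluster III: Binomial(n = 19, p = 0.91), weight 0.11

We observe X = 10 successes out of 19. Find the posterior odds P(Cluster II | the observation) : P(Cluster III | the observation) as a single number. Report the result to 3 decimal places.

Since P(k|x) ∝ π_k f_k(x), the posterior odds are π_i f_i(x) / (π_j f_j(x)).
Binomial probabilities:
  f_I = 6.87599e-05
  f_II = 0.000211486
  f_III = 1.39369e-05
Posterior odds = (π_II·f_II) / (π_III·f_III) = (0.44·0.000211486) / (0.11·1.39369e-05) = 9.30539e-05 / 1.53306e-06 ≈ 60.698

60.698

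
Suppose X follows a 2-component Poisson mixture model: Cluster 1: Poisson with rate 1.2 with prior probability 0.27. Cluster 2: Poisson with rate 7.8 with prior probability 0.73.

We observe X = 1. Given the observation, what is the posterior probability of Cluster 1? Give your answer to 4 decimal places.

0.9767

By Bayes' theorem, P(k | x) = π_k f_k(x) / Σ_j π_j f_j(x).
Poisson probabilities:
  f_1 = 0.361433
  f_2 = 0.00319593
Prior × likelihood for each component:
  π_1·f_1 = 0.27 × 0.361433 = 0.0975869
  π_2·f_2 = 0.73 × 0.00319593 = 0.00233303
Normaliser: 0.0975869 + 0.00233303 = 0.09992
So the posterior for Cluster 1 is 0.0975869 / 0.09992 ≈ 0.9767.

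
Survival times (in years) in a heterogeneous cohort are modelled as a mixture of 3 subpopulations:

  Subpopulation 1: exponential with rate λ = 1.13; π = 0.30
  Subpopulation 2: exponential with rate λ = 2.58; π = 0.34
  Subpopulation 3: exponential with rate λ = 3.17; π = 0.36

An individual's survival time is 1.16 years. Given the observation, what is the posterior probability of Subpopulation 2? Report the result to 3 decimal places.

The responsibility of component k is P(Z=k) f_k(x) divided by Σ_j P(Z=j) f_j(x).
Exponential densities:
  L_1 = 1.13·e^(−1.13·1.16) = 1.13·e^(−1.3108) = 0.304653
  L_2 = 2.58·e^(−2.58·1.16) = 2.58·e^(−2.9928) = 0.129379
  L_3 = 3.17·e^(−3.17·1.16) = 3.17·e^(−3.6772) = 0.080181
Prior × likelihood for each component:
  P(Z=1)·L_1 = 0.30 × 0.304653 = 0.0913959
  P(Z=2)·L_2 = 0.34 × 0.129379 = 0.0439888
  P(Z=3)·L_3 = 0.36 × 0.080181 = 0.0288652
Evidence: 0.0913959 + 0.0439888 + 0.0288652 = 0.16425
P(Subpopulation 2 | 1.16 years) ≈ 0.268

0.268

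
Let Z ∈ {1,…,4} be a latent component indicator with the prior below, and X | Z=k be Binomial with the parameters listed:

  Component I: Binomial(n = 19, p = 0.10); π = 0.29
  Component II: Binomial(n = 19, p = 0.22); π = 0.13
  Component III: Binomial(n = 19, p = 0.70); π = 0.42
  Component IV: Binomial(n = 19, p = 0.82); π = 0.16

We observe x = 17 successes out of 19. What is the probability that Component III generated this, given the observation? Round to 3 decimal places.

0.331

Posterior ∝ prior × likelihood, so P(k | x) ∝ π_k f_k(x); normalise over all components.
Component likelihoods at x = 17 successes out of 19:
  p_I = C(19,17)·0.10^17·0.90^2 = 171·1e-17·0.81 = 1.3851e-15
  p_II = C(19,17)·0.22^17·0.78^2 = 171·6.625e-12·0.6084 = 6.89241e-10
  p_III = C(19,17)·0.70^17·0.30^2 = 171·0.00232631·0.09 = 0.0358018
  p_IV = C(19,17)·0.82^17·0.18^2 = 171·0.0342638·0.0324 = 0.189835
Multiply by the mixture weights:
  π_I·p_I = 0.29 × 1.3851e-15 = 4.01679e-16
  π_II·p_II = 0.13 × 6.89241e-10 = 8.96013e-11
  π_III·p_III = 0.42 × 0.0358018 = 0.0150368
  π_IV·p_IV = 0.16 × 0.189835 = 0.0303736
Evidence: 4.01679e-16 + 8.96013e-11 + 0.0150368 + 0.0303736 = 0.0454104
So the posterior for Component III is 0.0150368 / 0.0454104 ≈ 0.331.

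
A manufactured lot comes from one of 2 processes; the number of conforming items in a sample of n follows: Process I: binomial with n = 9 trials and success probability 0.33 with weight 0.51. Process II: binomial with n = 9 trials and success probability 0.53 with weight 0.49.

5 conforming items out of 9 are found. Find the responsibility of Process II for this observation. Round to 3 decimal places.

0.713

Posterior ∝ prior × likelihood, so P(k | x) ∝ π_k f_k(x); normalise over all components.
Evaluate each component's likelihood at the observed value:
  p_I = 0.0993664
  p_II = 0.257123
Weight by the priors:
  π_I·p_I = 0.51 × 0.0993664 = 0.0506769
  π_II·p_II = 0.49 × 0.257123 = 0.12599
Denominator: 0.0506769 + 0.12599 = 0.176667
Responsibility of Process II: 0.12599 / 0.176667 ≈ 0.713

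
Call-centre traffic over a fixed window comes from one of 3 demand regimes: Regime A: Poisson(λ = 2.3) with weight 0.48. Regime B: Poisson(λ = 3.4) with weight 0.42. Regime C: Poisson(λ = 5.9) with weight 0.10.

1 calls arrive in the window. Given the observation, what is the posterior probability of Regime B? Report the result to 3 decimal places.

The responsibility of component k is w_k f_k(x) divided by Σ_j w_j f_j(x).
Evaluate each component's likelihood at the observed value:
  p_A = e^(−2.3)·2.3^1/1! = 0.230595
  p_B = e^(−3.4)·3.4^1/1! = 0.113469
  p_C = e^(−5.9)·5.9^1/1! = 0.0161627
Weight by the priors:
  w_A·p_A = 0.48 × 0.230595 = 0.110686
  w_B·p_B = 0.42 × 0.113469 = 0.047657
  w_C·p_C = 0.10 × 0.0161627 = 0.00161627
Evidence: 0.110686 + 0.047657 + 0.00161627 = 0.159959
So the posterior for Regime B is 0.047657 / 0.159959 ≈ 0.298.

0.298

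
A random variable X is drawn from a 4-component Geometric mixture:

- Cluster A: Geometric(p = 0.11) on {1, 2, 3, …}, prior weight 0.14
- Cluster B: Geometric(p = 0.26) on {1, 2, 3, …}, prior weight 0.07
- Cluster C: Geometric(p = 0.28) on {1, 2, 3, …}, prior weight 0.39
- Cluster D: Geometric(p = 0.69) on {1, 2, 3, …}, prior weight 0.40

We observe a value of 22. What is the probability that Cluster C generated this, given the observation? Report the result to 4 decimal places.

0.0747

By Bayes' theorem, P(k | x) = π_k f_k(x) / Σ_j π_j f_j(x).
Component likelihoods at x = 22:
  L_A = 0.11·(1−0.11)^21 = 0.11·0.0865347 = 0.00951881
  L_B = 0.26·(1−0.26)^21 = 0.26·0.00179418 = 0.000466487
  L_C = 0.28·(1−0.28)^21 = 0.28·0.00100921 = 0.000282579
  L_D = 0.69·(1−0.69)^21 = 0.69·2.08255e-11 = 1.43696e-11
Weight by the priors:
  π_A·L_A = 0.14 × 0.00951881 = 0.00133263
  π_B·L_B = 0.07 × 0.000466487 = 3.26541e-05
  π_C·L_C = 0.39 × 0.000282579 = 0.000110206
  π_D·L_D = 0.40 × 1.43696e-11 = 5.74784e-12
Denominator: 0.00133263 + 3.26541e-05 + 0.000110206 + 5.74784e-12 = 0.00147549
Responsibility of Cluster C: 0.000110206 / 0.00147549 ≈ 0.0747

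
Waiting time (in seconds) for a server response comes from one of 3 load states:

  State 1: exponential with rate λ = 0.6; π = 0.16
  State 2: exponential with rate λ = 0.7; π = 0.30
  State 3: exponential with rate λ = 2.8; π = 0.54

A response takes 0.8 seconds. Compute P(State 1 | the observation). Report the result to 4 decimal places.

0.1745

The responsibility of component k is w_k f_k(x) divided by Σ_j w_j f_j(x).
Component likelihoods at x = 0.8 seconds:
  f_1 = 0.6·e^(−0.6·0.8) = 0.6·e^(−0.4800) = 0.37127
  f_2 = 0.7·e^(−0.7·0.8) = 0.7·e^(−0.5600) = 0.399846
  f_3 = 2.8·e^(−2.8·0.8) = 2.8·e^(−2.2400) = 0.298084
Prior × likelihood for each component:
  w_1·f_1 = 0.16 × 0.37127 = 0.0594032
  w_2·f_2 = 0.30 × 0.399846 = 0.119954
  w_3·f_3 = 0.54 × 0.298084 = 0.160965
Marginal: 0.0594032 + 0.119954 + 0.160965 = 0.340322
P(State 1 | the observation) = 0.0594032 / 0.340322 ≈ 0.1745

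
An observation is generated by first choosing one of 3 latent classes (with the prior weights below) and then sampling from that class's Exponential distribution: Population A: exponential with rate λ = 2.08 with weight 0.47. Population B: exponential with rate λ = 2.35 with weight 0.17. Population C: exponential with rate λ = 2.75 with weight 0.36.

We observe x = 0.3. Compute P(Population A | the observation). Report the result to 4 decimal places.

0.4535

Apply Bayes' rule: the posterior for each component is proportional to its prior times its likelihood at x.
Component likelihoods at x = 0.3:
  f_A = 1.11446
  f_B = 1.16116
  f_C = 1.20515
Weight by the priors:
  π_A·f_A = 0.47 × 1.11446 = 0.523795
  π_B·f_B = 0.17 × 1.16116 = 0.197396
  π_C·f_C = 0.36 × 1.20515 = 0.433853
Sum: 0.523795 + 0.197396 + 0.433853 = 1.15504
P(Population A | data) ≈ 0.4535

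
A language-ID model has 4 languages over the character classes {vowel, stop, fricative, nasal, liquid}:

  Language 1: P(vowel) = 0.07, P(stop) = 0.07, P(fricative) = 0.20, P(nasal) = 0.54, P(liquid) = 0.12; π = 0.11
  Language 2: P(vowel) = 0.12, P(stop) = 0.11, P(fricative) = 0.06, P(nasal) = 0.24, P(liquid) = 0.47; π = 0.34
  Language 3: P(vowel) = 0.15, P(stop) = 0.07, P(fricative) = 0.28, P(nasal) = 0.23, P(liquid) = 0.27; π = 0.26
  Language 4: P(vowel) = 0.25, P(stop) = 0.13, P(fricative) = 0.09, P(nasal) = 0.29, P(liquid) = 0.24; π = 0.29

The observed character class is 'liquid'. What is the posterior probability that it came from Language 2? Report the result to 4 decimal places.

By Bayes' theorem, P(k | x) = w_k f_k(x) / Σ_j w_j f_j(x).
Categorical probabilities:
  L_1 = 0.12
  L_2 = 0.47
  L_3 = 0.27
  L_4 = 0.24
Prior × likelihood for each component:
  w_1·L_1 = 0.11 × 0.12 = 0.0132
  w_2·L_2 = 0.34 × 0.47 = 0.1598
  w_3·L_3 = 0.26 × 0.27 = 0.0702
  w_4·L_4 = 0.29 × 0.24 = 0.0696
Marginal: 0.0132 + 0.1598 + 0.0702 + 0.0696 = 0.3128
So the posterior for Language 2 is 0.1598 / 0.3128 ≈ 0.5109.

0.5109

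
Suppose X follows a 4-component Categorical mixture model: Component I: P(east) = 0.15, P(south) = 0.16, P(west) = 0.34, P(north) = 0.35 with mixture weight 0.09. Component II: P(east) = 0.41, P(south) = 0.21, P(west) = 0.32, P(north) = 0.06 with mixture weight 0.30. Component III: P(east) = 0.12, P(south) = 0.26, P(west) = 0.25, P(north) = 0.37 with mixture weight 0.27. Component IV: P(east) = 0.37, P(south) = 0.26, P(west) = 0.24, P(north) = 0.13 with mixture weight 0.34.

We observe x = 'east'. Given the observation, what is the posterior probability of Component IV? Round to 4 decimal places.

Posterior ∝ prior × likelihood, so P(k | x) ∝ w_k f_k(x); normalise over all components.
Evaluate each component's likelihood at the observed value:
  p_I = P(east | comp) = 0.15
  p_II = P(east | comp) = 0.41
  p_III = P(east | comp) = 0.12
  p_IV = P(east | comp) = 0.37
Unnormalised posteriors:
  w_I·p_I = 0.09 × 0.15 = 0.0135
  w_II·p_II = 0.30 × 0.41 = 0.123
  w_III·p_III = 0.27 × 0.12 = 0.0324
  w_IV·p_IV = 0.34 × 0.37 = 0.1258
Evidence: 0.0135 + 0.123 + 0.0324 + 0.1258 = 0.2947
P(Component IV | the observation) = 0.1258 / 0.2947 ≈ 0.4269

0.4269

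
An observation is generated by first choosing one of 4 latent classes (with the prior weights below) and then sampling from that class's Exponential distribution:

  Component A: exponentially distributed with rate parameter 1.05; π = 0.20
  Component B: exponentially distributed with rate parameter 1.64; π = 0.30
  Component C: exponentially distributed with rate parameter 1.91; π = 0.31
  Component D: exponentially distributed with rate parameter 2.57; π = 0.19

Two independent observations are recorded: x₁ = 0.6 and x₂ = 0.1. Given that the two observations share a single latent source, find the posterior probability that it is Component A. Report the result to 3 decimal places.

0.122

By Bayes' theorem, P(k | x) = π_k f_k(x) / Σ_j π_j f_j(x).
Since both observations come from the same component, the likelihood for component k is f_k(x₁)·f_k(x₂).
  p_A = [1.05·e^(−1.05·0.6) = 1.05·e^(−0.6300) = 0.559221] × [0.945341] = 0.528655
  p_B = [1.64·e^(−1.64·0.6) = 1.64·e^(−0.9840) = 0.613053] × [1.39194] = 0.853331
  p_C = [1.91·e^(−1.91·0.6) = 1.91·e^(−1.1460) = 0.6072] × [1.57791] = 0.958109
  p_D = [2.57·e^(−2.57·0.6) = 2.57·e^(−1.5420) = 0.549859] × [1.98756] = 1.09287
Weight by the priors:
  π_A·p_A = 0.20 × 0.528655 = 0.105731
  π_B·p_B = 0.30 × 0.853331 = 0.255999
  π_C·p_C = 0.31 × 0.958109 = 0.297014
  π_D·p_D = 0.19 × 1.09287 = 0.207646
Sum: 0.105731 + 0.255999 + 0.297014 + 0.207646 = 0.86639
Responsibility of Component A: 0.105731 / 0.86639 ≈ 0.122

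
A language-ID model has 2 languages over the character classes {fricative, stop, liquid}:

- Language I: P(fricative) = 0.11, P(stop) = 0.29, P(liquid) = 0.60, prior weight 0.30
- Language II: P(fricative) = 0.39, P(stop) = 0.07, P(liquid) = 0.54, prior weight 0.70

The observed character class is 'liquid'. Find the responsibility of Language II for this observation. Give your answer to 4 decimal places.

Apply Bayes' rule: the posterior for each component is proportional to its prior times its likelihood at x.
Component likelihoods at x = 'liquid':
  L_I = P(liquid | comp) = 0.60
  L_II = P(liquid | comp) = 0.54
Prior × likelihood for each component:
  π_I·L_I = 0.30 × 0.6 = 0.18
  π_II·L_II = 0.70 × 0.54 = 0.378
Evidence: 0.18 + 0.378 = 0.558
Responsibility of Language II: 0.378 / 0.558 ≈ 0.6774

0.6774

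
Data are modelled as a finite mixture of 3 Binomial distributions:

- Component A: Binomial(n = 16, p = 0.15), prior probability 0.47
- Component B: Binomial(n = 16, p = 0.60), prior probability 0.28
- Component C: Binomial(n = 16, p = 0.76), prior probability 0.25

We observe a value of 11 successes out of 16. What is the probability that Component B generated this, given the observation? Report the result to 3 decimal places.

Posterior ∝ prior × likelihood, so P(k | x) ∝ π_k f_k(x); normalise over all components.
Binomial probabilities:
  p_A = C(16,11)·0.15^11·0.85^5 = 4368·8.64976e-10·0.443705 = 1.67641e-06
  p_B = C(16,11)·0.60^11·0.40^5 = 4368·0.00362797·0.01024 = 0.162273
  p_C = C(16,11)·0.76^11·0.24^5 = 4368·0.0488596·0.000796262 = 0.169937
Prior × likelihood for each component:
  π_A·p_A = 0.47 × 1.67641e-06 = 7.87914e-07
  π_B·p_B = 0.28 × 0.162273 = 0.0454364
  π_C·p_C = 0.25 × 0.169937 = 0.0424843
Normaliser: 7.87914e-07 + 0.0454364 + 0.0424843 = 0.0879215
So the posterior for Component B is 0.0454364 / 0.0879215 ≈ 0.517.

0.517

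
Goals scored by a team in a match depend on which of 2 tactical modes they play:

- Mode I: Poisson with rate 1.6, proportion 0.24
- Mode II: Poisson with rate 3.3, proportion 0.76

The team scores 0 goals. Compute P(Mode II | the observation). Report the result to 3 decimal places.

0.366

The responsibility of component k is π_k f_k(x) divided by Σ_j π_j f_j(x).
Evaluate each component's likelihood at the observed value:
  L_I = e^(−1.6)·1.6^0/0! = 0.201897
  L_II = e^(−3.3)·3.3^0/0! = 0.0368832
Weight by the priors:
  π_I·L_I = 0.24 × 0.201897 = 0.0484552
  π_II·L_II = 0.76 × 0.0368832 = 0.0280312
Evidence: 0.0484552 + 0.0280312 = 0.0764864
So the posterior for Mode II is 0.0280312 / 0.0764864 ≈ 0.366.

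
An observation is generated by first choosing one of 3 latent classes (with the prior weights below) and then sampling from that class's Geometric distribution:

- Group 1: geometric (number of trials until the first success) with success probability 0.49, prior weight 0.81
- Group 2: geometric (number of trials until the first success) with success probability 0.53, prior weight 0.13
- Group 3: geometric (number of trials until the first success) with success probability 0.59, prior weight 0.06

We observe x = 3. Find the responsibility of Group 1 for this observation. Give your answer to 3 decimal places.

0.830

The responsibility of component k is P(Z=k) f_k(x) divided by Σ_j P(Z=j) f_j(x).
Geometric probabilities:
  p_1 = 0.49·(1−0.49)^2 = 0.49·0.2601 = 0.127449
  p_2 = 0.53·(1−0.53)^2 = 0.53·0.2209 = 0.117077
  p_3 = 0.59·(1−0.59)^2 = 0.59·0.1681 = 0.099179
Prior × likelihood for each component:
  P(Z=1)·p_1 = 0.81 × 0.127449 = 0.103234
  P(Z=2)·p_2 = 0.13 × 0.117077 = 0.01522
  P(Z=3)·p_3 = 0.06 × 0.099179 = 0.00595074
Normaliser: 0.103234 + 0.01522 + 0.00595074 = 0.124404
Responsibility of Group 1: 0.103234 / 0.124404 ≈ 0.830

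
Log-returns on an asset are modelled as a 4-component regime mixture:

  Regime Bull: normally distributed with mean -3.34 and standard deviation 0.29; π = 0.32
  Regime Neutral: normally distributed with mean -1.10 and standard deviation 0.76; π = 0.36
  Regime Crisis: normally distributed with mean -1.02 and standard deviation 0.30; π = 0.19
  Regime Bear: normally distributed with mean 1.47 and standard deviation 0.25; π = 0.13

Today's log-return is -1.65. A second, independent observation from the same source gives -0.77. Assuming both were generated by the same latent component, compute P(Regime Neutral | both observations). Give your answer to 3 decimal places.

The responsibility of component k is P(Z=k) f_k(x) divided by Σ_j P(Z=j) f_j(x).
Since both observations come from the same component, the likelihood for component k is f_k(x₁)·f_k(x₂).
  L_Bull = [(1/(0.29·√(2π)))·exp(−(-1.65−-3.34)²/(2·0.29²)) = 1.375663·exp(-16.98038) = 5.808e-08] × [1.21501e-17] = 7.05675e-25
  L_Neutral = [(1/(0.76·√(2π)))·exp(−(-1.65−-1.10)²/(2·0.76²)) = 0.524924·exp(-0.26186) = 0.403992] × [0.477701] = 0.192987
  L_Crisis = [(1/(0.30·√(2π)))·exp(−(-1.65−-1.02)²/(2·0.30²)) = 1.329808·exp(-2.20500) = 0.146612] × [0.939706] = 0.137772
  L_Bear = [(1/(0.25·√(2π)))·exp(−(-1.65−1.47)²/(2·0.25²)) = 1.595769·exp(-77.87520) = 2.41102e-34] × [5.88901e-18] = 1.41985e-51
Unnormalised posteriors:
  P(Z=Bull)·L_Bull = 0.32 × 7.05675e-25 = 2.25816e-25
  P(Z=Neutral)·L_Neutral = 0.36 × 0.192987 = 0.0694753
  P(Z=Crisis)·L_Crisis = 0.19 × 0.137772 = 0.0261767
  P(Z=Bear)·L_Bear = 0.13 × 1.41985e-51 = 1.84581e-52
Denominator: 2.25816e-25 + 0.0694753 + 0.0261767 + 1.84581e-52 = 0.0956521
So the posterior for Regime Neutral is 0.0694753 / 0.0956521 ≈ 0.726.

0.726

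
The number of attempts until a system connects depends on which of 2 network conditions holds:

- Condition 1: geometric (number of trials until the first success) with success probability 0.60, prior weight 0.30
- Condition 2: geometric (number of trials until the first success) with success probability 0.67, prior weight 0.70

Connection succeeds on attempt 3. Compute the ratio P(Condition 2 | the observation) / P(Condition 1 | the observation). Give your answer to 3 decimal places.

1.773

Since P(k|x) ∝ P(Z=k) f_k(x), the posterior odds are P(Z=i) f_i(x) / (P(Z=j) f_j(x)).
Component likelihoods at x = 3:
  f_1 = 0.60·(1−0.60)^2 = 0.60·0.16 = 0.096
  f_2 = 0.67·(1−0.67)^2 = 0.67·0.1089 = 0.072963
Odds = (0.70/0.30) × (0.072963/0.096) = 2.33333 × 0.760031 ≈ 1.773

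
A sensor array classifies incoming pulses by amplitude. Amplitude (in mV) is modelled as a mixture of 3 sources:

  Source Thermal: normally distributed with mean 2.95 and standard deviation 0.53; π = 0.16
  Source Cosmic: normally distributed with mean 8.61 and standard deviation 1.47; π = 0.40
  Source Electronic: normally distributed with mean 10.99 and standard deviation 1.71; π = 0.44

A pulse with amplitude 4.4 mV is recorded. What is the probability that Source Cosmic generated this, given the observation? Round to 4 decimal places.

0.3814

By Bayes' theorem, P(k | x) = π_k f_k(x) / Σ_j π_j f_j(x).
Normal densities:
  L_Thermal = (1/(0.53·√(2π)))·exp(−(4.4−2.95)²/(2·0.53²)) = 0.752721·exp(-3.74244) = 0.0178367
  L_Cosmic = (1/(1.47·√(2π)))·exp(−(4.4−8.61)²/(2·1.47²)) = 0.271389·exp(-4.10109) = 0.00449274
  L_Electronic = (1/(1.71·√(2π)))·exp(−(4.4−10.99)²/(2·1.71²)) = 0.233300·exp(-7.42589) = 0.00013896
Weight by the priors:
  π_Thermal·L_Thermal = 0.16 × 0.0178367 = 0.00285388
  π_Cosmic·L_Cosmic = 0.40 × 0.00449274 = 0.0017971
  π_Electronic·L_Electronic = 0.44 × 0.00013896 = 6.11424e-05
Denominator: 0.00285388 + 0.0017971 + 6.11424e-05 = 0.00471211
P(Source Cosmic | data) ≈ 0.3814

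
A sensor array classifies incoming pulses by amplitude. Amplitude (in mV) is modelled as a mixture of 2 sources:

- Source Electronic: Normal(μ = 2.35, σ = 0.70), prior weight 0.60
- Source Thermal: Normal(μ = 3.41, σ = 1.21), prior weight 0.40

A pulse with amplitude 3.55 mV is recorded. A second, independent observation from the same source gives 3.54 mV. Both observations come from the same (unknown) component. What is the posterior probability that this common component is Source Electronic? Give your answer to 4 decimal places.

By Bayes' theorem, P(k | x) = π_k f_k(x) / Σ_j π_j f_j(x).
Since both observations come from the same component, the likelihood for component k is f_k(x₁)·f_k(x₂).
  L_Electronic = [0.131119] × [0.134356] = 0.0176166
  L_Thermal = [0.327505] × [0.327807] = 0.107358
Weight by the priors:
  π_Electronic·L_Electronic = 0.60 × 0.0176166 = 0.0105699
  π_Thermal·L_Thermal = 0.40 × 0.107358 = 0.0429433
Sum: 0.0105699 + 0.0429433 = 0.0535133
So the posterior for Source Electronic is 0.0105699 / 0.0535133 ≈ 0.1975.

0.1975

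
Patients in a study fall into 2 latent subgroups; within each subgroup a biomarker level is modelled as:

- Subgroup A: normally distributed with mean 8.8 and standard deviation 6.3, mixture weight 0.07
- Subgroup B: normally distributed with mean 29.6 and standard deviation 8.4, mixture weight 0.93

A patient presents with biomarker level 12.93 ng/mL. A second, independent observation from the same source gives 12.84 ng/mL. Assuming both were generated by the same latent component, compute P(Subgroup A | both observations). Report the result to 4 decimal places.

0.8217

By Bayes' theorem, P(k | x) = π_k f_k(x) / Σ_j π_j f_j(x).
Since both observations come from the same component, the likelihood for component k is f_k(x₁)·f_k(x₂).
  f_A = [(1/(6.3·√(2π)))·exp(−(12.93−8.8)²/(2·6.3²)) = 0.063324·exp(-0.21488) = 0.0510799] × [0.0515552] = 0.00263343
  f_B = [(1/(8.4·√(2π)))·exp(−(12.93−29.6)²/(2·8.4²)) = 0.047493·exp(-1.96917) = 0.00662876] × [0.00648893] = 4.30135e-05
Prior × likelihood for each component:
  π_A·f_A = 0.07 × 0.00263343 = 0.00018434
  π_B·f_B = 0.93 × 4.30135e-05 = 4.00026e-05
Denominator: 0.00018434 + 4.00026e-05 = 0.000224343
P(Subgroup A | x₁, x₂) = 0.00018434 / 0.000224343 ≈ 0.8217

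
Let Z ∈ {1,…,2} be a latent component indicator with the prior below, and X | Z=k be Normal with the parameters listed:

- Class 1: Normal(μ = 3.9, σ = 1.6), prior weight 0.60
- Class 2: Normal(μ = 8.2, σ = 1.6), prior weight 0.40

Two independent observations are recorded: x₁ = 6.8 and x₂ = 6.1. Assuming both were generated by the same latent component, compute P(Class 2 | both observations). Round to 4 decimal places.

By Bayes' theorem, P(k | x) = P(Z=k) f_k(x) / Σ_j P(Z=j) f_j(x).
Since both observations come from the same component, the likelihood for component k is f_k(x₁)·f_k(x₂).
  p_1 = [(1/(1.6·√(2π)))·exp(−(6.8−3.9)²/(2·1.6²)) = 0.249339·exp(-1.64258) = 0.0482422] × [0.0968827] = 0.00467384
  p_2 = [(1/(1.6·√(2π)))·exp(−(6.8−8.2)²/(2·1.6²)) = 0.249339·exp(-0.38281) = 0.170034] × [0.105371] = 0.0179166
Weight by the priors:
  P(Z=1)·p_1 = 0.60 × 0.00467384 = 0.0028043
  P(Z=2)·p_2 = 0.40 × 0.0179166 = 0.00716666
Evidence: 0.0028043 + 0.00716666 = 0.00997096
Responsibility of Class 2: 0.00716666 / 0.00997096 ≈ 0.7188

0.7188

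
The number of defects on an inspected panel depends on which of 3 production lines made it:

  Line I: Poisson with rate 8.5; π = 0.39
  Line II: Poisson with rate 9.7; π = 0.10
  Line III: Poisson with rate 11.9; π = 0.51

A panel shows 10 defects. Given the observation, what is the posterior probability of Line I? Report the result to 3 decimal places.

0.392

The responsibility of component k is w_k f_k(x) divided by Σ_j w_j f_j(x).
Component likelihoods at x = 10 defects:
  L_I = e^(−8.5)·8.5^10/10! = 0.110388
  L_II = e^(−9.7)·9.7^10/10! = 0.124537
  L_III = e^(−11.9)·11.9^10/10! = 0.106562
Unnormalised posteriors:
  w_I·L_I = 0.39 × 0.110388 = 0.0430514
  w_II·L_II = 0.10 × 0.124537 = 0.0124537
  w_III·L_III = 0.51 × 0.106562 = 0.0543466
Sum: 0.0430514 + 0.0124537 + 0.0543466 = 0.109852
P(Line I | the observation) ≈ 0.392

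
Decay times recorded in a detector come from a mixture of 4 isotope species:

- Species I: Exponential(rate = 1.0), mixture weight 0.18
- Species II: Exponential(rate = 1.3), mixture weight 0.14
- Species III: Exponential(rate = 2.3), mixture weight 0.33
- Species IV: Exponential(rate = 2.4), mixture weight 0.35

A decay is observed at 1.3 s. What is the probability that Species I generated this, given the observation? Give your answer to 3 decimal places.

P(component k | x) = w_k·f_k(x) / marginal(x), where marginal(x) = Σ_j w_j·f_j(x).
Component likelihoods at x = 1.3 s:
  f_I = 1.0·e^(−1.0·1.3) = 1.0·e^(−1.3000) = 0.272532
  f_II = 1.3·e^(−1.3·1.3) = 1.3·e^(−1.6900) = 0.239875
  f_III = 2.3·e^(−2.3·1.3) = 2.3·e^(−2.9900) = 0.115661
  f_IV = 2.4·e^(−2.4·1.3) = 2.4·e^(−3.1200) = 0.105977
Unnormalised posteriors:
  w_I·f_I = 0.18 × 0.272532 = 0.0490557
  w_II·f_II = 0.14 × 0.239875 = 0.0335826
  w_III·f_III = 0.33 × 0.115661 = 0.0381682
  w_IV·f_IV = 0.35 × 0.105977 = 0.037092
Denominator: 0.0490557 + 0.0335826 + 0.0381682 + 0.037092 = 0.157898
P(Species I | 1.3 s) ≈ 0.311

0.311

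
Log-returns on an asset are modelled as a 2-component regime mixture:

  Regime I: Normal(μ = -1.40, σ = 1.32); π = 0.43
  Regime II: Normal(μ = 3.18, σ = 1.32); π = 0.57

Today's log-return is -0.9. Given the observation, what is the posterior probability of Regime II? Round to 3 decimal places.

P(component k | x) = P(Z=k)·f_k(x) / marginal(x), where marginal(x) = Σ_j P(Z=j)·f_j(x).
Normal densities:
  L_I = (1/(1.32·√(2π)))·exp(−(-0.9−-1.40)²/(2·1.32²)) = 0.302229·exp(-0.07174) = 0.281307
  L_II = (1/(1.32·√(2π)))·exp(−(-0.9−3.18)²/(2·1.32²)) = 0.302229·exp(-4.77686) = 0.0025455
Unnormalised posteriors:
  P(Z=I)·L_I = 0.43 × 0.281307 = 0.120962
  P(Z=II)·L_II = 0.57 × 0.0025455 = 0.00145093
Sum: 0.120962 + 0.00145093 = 0.122413
Responsibility of Regime II: 0.00145093 / 0.122413 ≈ 0.012

0.012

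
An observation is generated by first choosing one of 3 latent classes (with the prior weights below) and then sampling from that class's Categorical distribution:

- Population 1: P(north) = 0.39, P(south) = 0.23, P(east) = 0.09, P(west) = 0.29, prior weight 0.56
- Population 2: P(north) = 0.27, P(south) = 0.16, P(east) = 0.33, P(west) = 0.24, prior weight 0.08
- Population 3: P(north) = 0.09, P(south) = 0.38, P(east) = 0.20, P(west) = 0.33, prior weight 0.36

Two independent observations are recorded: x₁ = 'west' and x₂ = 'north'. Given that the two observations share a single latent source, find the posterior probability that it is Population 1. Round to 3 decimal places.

0.800

The responsibility of component k is π_k f_k(x) divided by Σ_j π_j f_j(x).
Since both observations come from the same component, the likelihood for component k is f_k(x₁)·f_k(x₂).
  p_1 = [P(west | comp) = 0.29] × [0.39] = 0.1131
  p_2 = [P(west | comp) = 0.24] × [0.27] = 0.0648
  p_3 = [P(west | comp) = 0.33] × [0.09] = 0.0297
Unnormalised posteriors:
  π_1·p_1 = 0.56 × 0.1131 = 0.063336
  π_2·p_2 = 0.08 × 0.0648 = 0.005184
  π_3·p_3 = 0.36 × 0.0297 = 0.010692
Evidence: 0.063336 + 0.005184 + 0.010692 = 0.079212
Responsibility of Population 1: 0.063336 / 0.079212 ≈ 0.800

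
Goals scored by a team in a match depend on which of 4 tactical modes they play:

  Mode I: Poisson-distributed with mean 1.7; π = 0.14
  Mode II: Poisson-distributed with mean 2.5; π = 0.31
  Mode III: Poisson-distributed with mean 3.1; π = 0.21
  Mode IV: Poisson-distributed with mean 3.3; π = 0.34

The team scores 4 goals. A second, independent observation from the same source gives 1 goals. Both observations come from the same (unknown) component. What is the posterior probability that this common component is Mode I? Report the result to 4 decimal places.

The responsibility of component k is π_k f_k(x) divided by Σ_j π_j f_j(x).
Since both observations come from the same component, the likelihood for component k is f_k(x₁)·f_k(x₂).
  L_I = [e^(−1.7)·1.7^4/4! = 0.0635746] × [0.310562] = 0.0197439
  L_II = [e^(−2.5)·2.5^4/4! = 0.133602] × [0.205212] = 0.0274168
  L_III = [e^(−3.1)·3.1^4/4! = 0.17335] × [0.139653] = 0.0242087
  L_IV = [e^(−3.3)·3.3^4/4! = 0.182252] × [0.121714] = 0.0221827
Prior × likelihood for each component:
  π_I·L_I = 0.14 × 0.0197439 = 0.00276414
  π_II·L_II = 0.31 × 0.0274168 = 0.0084992
  π_III·L_III = 0.21 × 0.0242087 = 0.00508383
  π_IV·L_IV = 0.34 × 0.0221827 = 0.00754213
Sum: 0.00276414 + 0.0084992 + 0.00508383 + 0.00754213 = 0.0238893
P(Mode I | data) ≈ 0.1157

0.1157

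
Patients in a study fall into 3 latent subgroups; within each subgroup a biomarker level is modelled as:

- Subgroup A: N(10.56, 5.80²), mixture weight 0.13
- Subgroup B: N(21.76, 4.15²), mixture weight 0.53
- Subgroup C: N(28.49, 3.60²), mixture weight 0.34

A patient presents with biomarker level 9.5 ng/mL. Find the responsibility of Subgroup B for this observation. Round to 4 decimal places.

By Bayes' theorem, P(k | x) = w_k f_k(x) / Σ_j w_j f_j(x).
Evaluate each component's likelihood at the observed value:
  L_A = (1/(5.80·√(2π)))·exp(−(9.5−10.56)²/(2·5.80²)) = 0.068783·exp(-0.01670) = 0.067644
  L_B = (1/(4.15·√(2π)))·exp(−(9.5−21.76)²/(2·4.15²)) = 0.096131·exp(-4.36370) = 0.00122386
  L_C = (1/(3.60·√(2π)))·exp(−(9.5−28.49)²/(2·3.60²)) = 0.110817·exp(-13.91281) = 1.00543e-07
Multiply by the mixture weights:
  w_A·L_A = 0.13 × 0.067644 = 0.00879372
  w_B·L_B = 0.53 × 0.00122386 = 0.000648646
  w_C·L_C = 0.34 × 1.00543e-07 = 3.41845e-08
Marginal: 0.00879372 + 0.000648646 + 3.41845e-08 = 0.0094424
P(Subgroup B | 9.5 ng/mL) ≈ 0.0687

0.0687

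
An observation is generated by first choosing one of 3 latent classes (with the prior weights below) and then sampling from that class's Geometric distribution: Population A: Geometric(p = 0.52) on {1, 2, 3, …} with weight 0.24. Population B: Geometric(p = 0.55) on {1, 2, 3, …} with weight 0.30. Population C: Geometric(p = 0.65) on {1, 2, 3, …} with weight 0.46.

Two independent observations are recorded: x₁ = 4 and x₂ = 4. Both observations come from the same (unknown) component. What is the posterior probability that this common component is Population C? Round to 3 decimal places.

P(component k | x) = P(Z=k)·f_k(x) / marginal(x), where marginal(x) = Σ_j P(Z=j)·f_j(x).
Since both observations come from the same component, the likelihood for component k is f_k(x₁)·f_k(x₂).
  f_A = [0.52·(1−0.52)^3 = 0.52·0.110592 = 0.0575078] × [0.0575078] = 0.00330715
  f_B = [0.55·(1−0.55)^3 = 0.55·0.091125 = 0.0501187] × [0.0501187] = 0.00251189
  f_C = [0.65·(1−0.65)^3 = 0.65·0.042875 = 0.0278687] × [0.0278687] = 0.000776667
Prior × likelihood for each component:
  P(Z=A)·f_A = 0.24 × 0.00330715 = 0.000793716
  P(Z=B)·f_B = 0.30 × 0.00251189 = 0.000753567
  P(Z=C)·f_C = 0.46 × 0.000776667 = 0.000357267
Marginal: 0.000793716 + 0.000753567 + 0.000357267 = 0.00190455
So the posterior for Population C is 0.000357267 / 0.00190455 ≈ 0.188.

0.188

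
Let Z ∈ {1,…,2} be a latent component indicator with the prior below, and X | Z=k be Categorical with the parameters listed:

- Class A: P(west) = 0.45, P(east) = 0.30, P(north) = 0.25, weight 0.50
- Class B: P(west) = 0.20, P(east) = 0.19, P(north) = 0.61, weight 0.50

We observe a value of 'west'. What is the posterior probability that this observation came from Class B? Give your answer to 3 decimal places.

Apply Bayes' rule: the posterior for each component is proportional to its prior times its likelihood at x.
Categorical probabilities:
  p_A = P(west | comp) = 0.45
  p_B = P(west | comp) = 0.20
Unnormalised posteriors:
  π_A·p_A = 0.50 × 0.45 = 0.225
  π_B·p_B = 0.50 × 0.2 = 0.1
Denominator: 0.225 + 0.1 = 0.325
So the posterior for Class B is 0.1 / 0.325 ≈ 0.308.

0.308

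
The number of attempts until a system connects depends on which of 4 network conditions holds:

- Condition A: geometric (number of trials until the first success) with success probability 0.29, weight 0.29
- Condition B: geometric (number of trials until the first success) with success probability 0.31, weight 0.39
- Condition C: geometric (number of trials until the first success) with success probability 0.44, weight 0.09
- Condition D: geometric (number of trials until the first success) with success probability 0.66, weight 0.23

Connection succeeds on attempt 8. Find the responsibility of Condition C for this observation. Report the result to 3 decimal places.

0.039

Posterior ∝ prior × likelihood, so P(k | x) ∝ P(Z=k) f_k(x); normalise over all components.
Evaluate each component's likelihood at the observed value:
  L_A = 0.29·(1−0.29)^7 = 0.29·0.0909512 = 0.0263758
  L_B = 0.31·(1−0.31)^7 = 0.31·0.0744635 = 0.0230837
  L_C = 0.44·(1−0.44)^7 = 0.44·0.0172709 = 0.00759922
  L_D = 0.66·(1−0.66)^7 = 0.66·0.000525234 = 0.000346654
Weight by the priors:
  P(Z=A)·L_A = 0.29 × 0.0263758 = 0.007649
  P(Z=B)·L_B = 0.39 × 0.0230837 = 0.00900264
  P(Z=C)·L_C = 0.09 × 0.00759922 = 0.00068393
  P(Z=D)·L_D = 0.23 × 0.000346654 = 7.97304e-05
Marginal: 0.007649 + 0.00900264 + 0.00068393 + 7.97304e-05 = 0.0174153
So the posterior for Condition C is 0.00068393 / 0.0174153 ≈ 0.039.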